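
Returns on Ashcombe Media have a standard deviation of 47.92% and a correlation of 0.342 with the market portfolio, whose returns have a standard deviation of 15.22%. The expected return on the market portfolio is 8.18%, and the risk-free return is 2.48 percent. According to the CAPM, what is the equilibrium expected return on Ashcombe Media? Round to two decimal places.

β = ρ × σ_i / σ_m = 0.342 × 47.92% / 15.22% = 1.0768
MRP = 8.18% − 2.48% = 5.70%
E(R) = 2.48% + 1.0768 × 5.70% = 8.62%

8.62%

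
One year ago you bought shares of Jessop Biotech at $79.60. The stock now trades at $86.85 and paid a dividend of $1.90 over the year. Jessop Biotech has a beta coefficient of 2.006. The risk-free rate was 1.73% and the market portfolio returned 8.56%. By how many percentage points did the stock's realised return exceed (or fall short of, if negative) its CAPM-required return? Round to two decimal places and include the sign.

Realised HPR = (P1 + D1 − P0) / P0 = (86.85 + 1.90 − 79.60) / 79.60 = 9.15 / 79.60 = 11.4950%
MRP = 8.56% − 1.73% = 6.83%
CAPM required = R_f + β·MRP = 1.73% + 2.006 × 6.83% = 15.43098%
α = realised − required = 11.4950% − 15.43098% = -3.94%

-3.94%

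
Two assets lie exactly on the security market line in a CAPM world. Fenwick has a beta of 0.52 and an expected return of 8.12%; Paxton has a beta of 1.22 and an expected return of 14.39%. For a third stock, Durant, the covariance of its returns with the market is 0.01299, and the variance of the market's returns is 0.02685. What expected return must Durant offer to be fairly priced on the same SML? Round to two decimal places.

7.80%

MRP = (14.39% − 8.12%) / (1.22 − 0.52) = 8.9571%
R_f = 8.12% − 0.52 × 8.9571% = 3.4623%
β_Durant = Cov / Var(R_m) = 0.01299 / 0.02685 = 0.4838
E(R_Durant) = R_f + β × MRP = 3.4623% + 0.4838 × 8.9571% = 7.80%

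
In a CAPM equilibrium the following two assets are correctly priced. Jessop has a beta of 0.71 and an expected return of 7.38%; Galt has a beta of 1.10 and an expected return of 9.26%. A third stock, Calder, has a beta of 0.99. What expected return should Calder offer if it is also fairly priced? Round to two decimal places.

MRP (SML slope) = (9.26% − 7.38%) / (1.10 − 0.71) = 1.88% / 0.39 = 4.8205%
R_f (intercept) = 7.38% − 0.71 × 4.8205% = 3.9574%
E(R_Calder) = R_f + β × MRP = 3.9574% + 0.99 × 4.8205% = 8.73%

8.73%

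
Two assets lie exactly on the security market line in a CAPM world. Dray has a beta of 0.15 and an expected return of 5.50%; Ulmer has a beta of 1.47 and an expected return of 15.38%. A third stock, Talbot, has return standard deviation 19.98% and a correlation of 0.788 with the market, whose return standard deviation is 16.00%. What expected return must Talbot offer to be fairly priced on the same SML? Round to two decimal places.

MRP = (15.38% − 5.50%) / (1.47 − 0.15) = 7.4848%
R_f = 5.50% − 0.15 × 7.4848% = 4.3773%
β_Talbot = ρ·σ_i/σ_m = 0.788 × 19.98 / 16.00 = 0.9840
E(R_Talbot) = R_f + β × MRP = 4.3773% + 0.9840 × 7.4848% = 11.74%

11.74%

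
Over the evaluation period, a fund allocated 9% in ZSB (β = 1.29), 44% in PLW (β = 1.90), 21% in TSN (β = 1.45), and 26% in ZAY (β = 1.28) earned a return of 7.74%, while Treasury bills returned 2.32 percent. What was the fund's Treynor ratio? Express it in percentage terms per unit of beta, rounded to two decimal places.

β_P = 0.09×1.29 + 0.44×1.90 + 0.21×1.45 + 0.26×1.28 = 1.5894
Treynor = (R_P − R_f) / β_P = (7.74% − 2.32%) / 1.5894 = 5.42% / 1.5894 = 3.41%

3.41%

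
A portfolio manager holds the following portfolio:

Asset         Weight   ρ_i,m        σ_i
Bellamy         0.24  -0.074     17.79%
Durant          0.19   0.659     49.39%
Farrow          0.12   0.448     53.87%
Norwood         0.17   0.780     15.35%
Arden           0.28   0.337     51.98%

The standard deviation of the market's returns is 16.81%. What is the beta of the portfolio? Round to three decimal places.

β_Bellamy = -0.074 × 17.79% / 16.81% = -0.0783
β_Durant = 0.659 × 49.39% / 16.81% = 1.9362
β_Farrow = 0.448 × 53.87% / 16.81% = 1.4357
β_Norwood = 0.780 × 15.35% / 16.81% = 0.7123
β_Arden = 0.337 × 51.98% / 16.81% = 1.0421
β_P = Σ w_i β_i = 0.24×-0.0783 + 0.19×1.9362 + 0.12×1.4357 + 0.17×0.7123 + 0.28×1.0421 = 0.9342

0.934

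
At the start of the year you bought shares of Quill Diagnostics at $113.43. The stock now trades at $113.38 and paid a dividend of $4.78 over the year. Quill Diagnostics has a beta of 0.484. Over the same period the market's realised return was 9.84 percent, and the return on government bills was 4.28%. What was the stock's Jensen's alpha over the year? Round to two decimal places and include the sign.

-2.80%

Realised HPR = (P1 + D1 − P0) / P0 = (113.38 + 4.78 − 113.43) / 113.43 = 4.73 / 113.43 = 4.1700%
MRP = 9.84% − 4.28% = 5.56%
CAPM required = R_f + β·MRP = 4.28% + 0.484 × 5.56% = 6.97104%
α = realised − required = 4.1700% − 6.97104% = -2.80%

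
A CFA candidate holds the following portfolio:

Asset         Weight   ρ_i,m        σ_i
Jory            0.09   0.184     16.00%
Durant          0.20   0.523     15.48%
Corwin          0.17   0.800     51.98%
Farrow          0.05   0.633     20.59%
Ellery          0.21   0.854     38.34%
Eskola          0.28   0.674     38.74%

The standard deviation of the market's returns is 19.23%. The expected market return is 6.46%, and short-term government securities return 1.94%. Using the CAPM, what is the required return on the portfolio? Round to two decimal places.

7.53%

β_Jory = 0.184 × 16.00% / 19.23% = 0.1531
β_Durant = 0.523 × 15.48% / 19.23% = 0.4210
β_Corwin = 0.800 × 51.98% / 19.23% = 2.1625
β_Farrow = 0.633 × 20.59% / 19.23% = 0.6778
β_Ellery = 0.854 × 38.34% / 19.23% = 1.7027
β_Eskola = 0.674 × 38.74% / 19.23% = 1.3578
β_P = Σ w_i β_i = 0.09×0.1531 + 0.20×0.4210 + 0.17×2.1625 + 0.05×0.6778 + 0.21×1.7027 + 0.28×1.3578 = 1.2372
MRP = 6.46% − 1.94% = 4.52%
E(R_P) = R_f + β_P × MRP = 1.94% + 1.2372 × 4.52% = 7.53%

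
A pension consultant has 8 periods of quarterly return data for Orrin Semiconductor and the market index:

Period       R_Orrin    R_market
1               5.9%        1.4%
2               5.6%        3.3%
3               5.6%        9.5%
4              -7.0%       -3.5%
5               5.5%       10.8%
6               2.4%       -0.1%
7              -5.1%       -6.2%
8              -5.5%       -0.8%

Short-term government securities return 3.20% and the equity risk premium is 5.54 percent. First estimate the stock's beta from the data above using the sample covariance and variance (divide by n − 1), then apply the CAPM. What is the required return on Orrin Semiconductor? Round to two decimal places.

Mean R_i = (5.9 + 5.6 + 5.6 − 7.0 + 5.5 + 2.4 − 5.1 − 5.5) / 8 = 0.9250%
Mean R_m = (1.4 + 3.3 + 9.5 − 3.5 + 10.8 − 0.1 − 6.2 − 0.8) / 8 = 1.8000%
Σ(R_i − R̄_i)(R_m − R̄_m) = 186.3000  ⇒  Cov = 186.3000 / 7 = 26.6143
Σ(R_m − R̄_m)² = 245.1600  ⇒  Var(R_m) = 245.1600 / 7 = 35.0229
β = Cov / Var(R_m) = 26.6143 / 35.0229 = 0.7599
E(R) = R_f + β × MRP = 3.20% + 0.7599 × 5.54% = 7.41%

7.41%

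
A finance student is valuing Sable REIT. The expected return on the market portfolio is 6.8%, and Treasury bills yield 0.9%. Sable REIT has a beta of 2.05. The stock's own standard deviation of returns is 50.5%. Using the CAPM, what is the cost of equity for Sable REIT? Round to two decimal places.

13.00%

Market risk premium = E(R_m) − R_f = 6.8% − 0.9% = 5.90%
E(R) = R_f + β × MRP = 0.9% + 2.05 × 5.9% = 13.00%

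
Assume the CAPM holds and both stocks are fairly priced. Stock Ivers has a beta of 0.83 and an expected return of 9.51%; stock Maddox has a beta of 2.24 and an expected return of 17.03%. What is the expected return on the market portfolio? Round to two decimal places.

10.42%

Both satisfy E(R) = R_f + β·MRP, so the slope of the SML is
MRP = (17.03% − 9.51%) / (2.24 − 0.83) = 7.52% / 1.41 = 5.3333%
R_f = E(R_Ivers) − β_Ivers·MRP = 9.51% − 0.83 × 5.3333% = 5.0834%
E(R_m) = R_f + MRP = 5.0834% + 5.3333% = 10.42%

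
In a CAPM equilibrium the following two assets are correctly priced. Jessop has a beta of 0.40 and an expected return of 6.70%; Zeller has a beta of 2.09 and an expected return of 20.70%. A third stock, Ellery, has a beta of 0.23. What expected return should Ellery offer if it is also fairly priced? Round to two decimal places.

MRP (SML slope) = (20.70% − 6.70%) / (2.09 − 0.40) = 14.00% / 1.69 = 8.2840%
R_f (intercept) = 6.70% − 0.40 × 8.2840% = 3.3864%
E(R_Ellery) = R_f + β × MRP = 3.3864% + 0.23 × 8.2840% = 5.29%

5.29%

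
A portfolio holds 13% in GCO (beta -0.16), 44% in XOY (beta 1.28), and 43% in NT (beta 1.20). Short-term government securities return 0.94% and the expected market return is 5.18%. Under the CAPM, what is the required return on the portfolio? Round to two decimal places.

β_P = Σ w_i β_i = 0.13×-0.16 + 0.44×1.28 + 0.43×1.20 = 1.0584
MRP = 5.18% − 0.94% = 4.24%
E(R_P) = R_f + β_P × MRP = 0.94% + 1.0584 × 4.24% = 5.43%

5.43%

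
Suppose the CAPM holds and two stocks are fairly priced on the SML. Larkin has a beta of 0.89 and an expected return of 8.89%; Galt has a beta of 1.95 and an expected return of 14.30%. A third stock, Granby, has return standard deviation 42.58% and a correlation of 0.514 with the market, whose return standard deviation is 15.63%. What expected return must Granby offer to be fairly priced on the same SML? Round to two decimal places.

MRP = (14.30% − 8.89%) / (1.95 − 0.89) = 5.1038%
R_f = 8.89% − 0.89 × 5.1038% = 4.3476%
β_Granby = ρ·σ_i/σ_m = 0.514 × 42.58 / 15.63 = 1.4003
E(R_Granby) = R_f + β × MRP = 4.3476% + 1.4003 × 5.1038% = 11.49%

11.49%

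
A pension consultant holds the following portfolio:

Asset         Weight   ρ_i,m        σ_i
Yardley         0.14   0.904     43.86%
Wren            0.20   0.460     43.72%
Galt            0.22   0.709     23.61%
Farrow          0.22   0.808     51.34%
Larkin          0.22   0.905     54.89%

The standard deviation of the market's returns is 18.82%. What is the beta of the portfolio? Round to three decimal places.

β_Yardley = 0.904 × 43.86% / 18.82% = 2.1068
β_Wren = 0.460 × 43.72% / 18.82% = 1.0686
β_Galt = 0.709 × 23.61% / 18.82% = 0.8895
β_Farrow = 0.808 × 51.34% / 18.82% = 2.2042
β_Larkin = 0.905 × 54.89% / 18.82% = 2.6395
β_P = Σ w_i β_i = 0.14×2.1068 + 0.20×1.0686 + 0.22×0.8895 + 0.22×2.2042 + 0.22×2.6395 = 1.7700

1.770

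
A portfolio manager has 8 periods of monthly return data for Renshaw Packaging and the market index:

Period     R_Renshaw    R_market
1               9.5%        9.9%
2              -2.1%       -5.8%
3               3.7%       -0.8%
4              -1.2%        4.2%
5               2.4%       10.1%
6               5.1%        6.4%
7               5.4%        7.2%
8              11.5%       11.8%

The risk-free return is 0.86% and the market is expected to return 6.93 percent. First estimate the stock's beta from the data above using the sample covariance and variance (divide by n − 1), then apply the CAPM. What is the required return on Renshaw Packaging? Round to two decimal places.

4.35%

Mean R_i = (9.5 − 2.1 + 3.7 − 1.2 + 2.4 + 5.1 + 5.4 + 11.5) / 8 = 4.2875%
Mean R_m = (9.9 − 5.8 − 0.8 + 4.2 + 10.1 + 6.4 + 7.2 + 11.8) / 8 = 5.3750%
Σ(R_i − R̄_i)(R_m − R̄_m) = 145.3275  ⇒  Cov = 145.3275 / 7 = 20.7611
Σ(R_m − R̄_m)² = 252.8550  ⇒  Var(R_m) = 252.8550 / 7 = 36.1221
β = Cov / Var(R_m) = 20.7611 / 36.1221 = 0.5747
MRP = 6.93% − 0.86% = 6.07%
E(R) = R_f + β × MRP = 0.86% + 0.5747 × 6.07% = 4.35%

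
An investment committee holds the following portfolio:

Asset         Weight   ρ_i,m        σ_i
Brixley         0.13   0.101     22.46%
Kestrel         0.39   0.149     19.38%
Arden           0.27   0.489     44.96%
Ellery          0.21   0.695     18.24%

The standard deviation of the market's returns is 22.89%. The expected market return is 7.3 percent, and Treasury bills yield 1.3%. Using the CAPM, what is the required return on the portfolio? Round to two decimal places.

3.93%

β_Brixley = 0.101 × 22.46% / 22.89% = 0.0991
β_Kestrel = 0.149 × 19.38% / 22.89% = 0.1262
β_Arden = 0.489 × 44.96% / 22.89% = 0.9605
β_Ellery = 0.695 × 18.24% / 22.89% = 0.5538
β_P = Σ w_i β_i = 0.13×0.0991 + 0.39×0.1262 + 0.27×0.9605 + 0.21×0.5538 = 0.4377
MRP = 7.3% − 1.3% = 6.00%
E(R_P) = R_f + β_P × MRP = 1.3% + 0.4377 × 6.0% = 3.93%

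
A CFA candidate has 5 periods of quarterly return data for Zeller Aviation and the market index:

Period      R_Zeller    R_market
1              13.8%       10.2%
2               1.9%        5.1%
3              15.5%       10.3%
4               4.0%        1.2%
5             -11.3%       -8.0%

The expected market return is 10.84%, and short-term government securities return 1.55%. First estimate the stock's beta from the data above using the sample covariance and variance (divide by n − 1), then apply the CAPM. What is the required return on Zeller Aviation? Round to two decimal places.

14.24%

Mean R_i = (13.8 + 1.9 + 15.5 + 4.0 − 11.3) / 5 = 4.7800%
Mean R_m = (10.2 + 5.1 + 10.3 + 1.2 − 8.0) / 5 = 3.7600%
Σ(R_i − R̄_i)(R_m − R̄_m) = 315.4360  ⇒  Cov = 315.4360 / 4 = 78.8590
Σ(R_m − R̄_m)² = 230.8920  ⇒  Var(R_m) = 230.8920 / 4 = 57.7230
β = Cov / Var(R_m) = 78.8590 / 57.7230 = 1.3662
MRP = 10.84% − 1.55% = 9.29%
E(R) = R_f + β × MRP = 1.55% + 1.3662 × 9.29% = 14.24%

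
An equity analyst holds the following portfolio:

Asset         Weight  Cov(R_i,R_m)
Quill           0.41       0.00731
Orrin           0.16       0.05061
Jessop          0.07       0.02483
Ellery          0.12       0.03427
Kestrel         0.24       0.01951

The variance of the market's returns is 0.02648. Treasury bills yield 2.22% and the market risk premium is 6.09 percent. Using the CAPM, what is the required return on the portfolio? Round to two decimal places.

β_Quill = 0.00731 / 0.02648 = 0.2761
β_Orrin = 0.05061 / 0.02648 = 1.9113
β_Jessop = 0.02483 / 0.02648 = 0.9377
β_Ellery = 0.03427 / 0.02648 = 1.2942
β_Kestrel = 0.01951 / 0.02648 = 0.7368
β_P = Σ w_i β_i = 0.41×0.2761 + 0.16×1.9113 + 0.07×0.9377 + 0.12×1.2942 + 0.24×0.7368 = 0.8168
E(R_P) = R_f + β_P × MRP = 2.22% + 0.8168 × 6.09% = 7.19%

7.19%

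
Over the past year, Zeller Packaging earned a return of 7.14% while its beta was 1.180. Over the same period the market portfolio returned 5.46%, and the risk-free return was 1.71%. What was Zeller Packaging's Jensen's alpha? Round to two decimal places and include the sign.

Market excess return = 5.46% − 1.71% = 3.75%
CAPM benchmark = R_f + β(R_m − R_f) = 1.71% + 1.180 × 3.75% = 6.13500%
α = actual − benchmark = 7.14% − 6.13500% = +1.01%

+1.01%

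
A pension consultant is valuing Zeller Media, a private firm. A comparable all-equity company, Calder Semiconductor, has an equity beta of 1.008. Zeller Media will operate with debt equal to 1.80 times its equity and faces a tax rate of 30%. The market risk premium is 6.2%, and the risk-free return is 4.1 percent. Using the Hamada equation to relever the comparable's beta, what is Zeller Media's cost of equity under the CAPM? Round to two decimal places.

18.22%

β_L = β_U × [1 + (1 − t)(D/E)] = 1.008 × [1 + (1 − 0.30) × 1.80]
    = 1.008 × [1 + 0.70 × 1.80] = 1.008 × 2.2600 = 2.2781
E(R) = R_f + β_L × MRP = 4.1% + 2.2781 × 6.2% = 18.22%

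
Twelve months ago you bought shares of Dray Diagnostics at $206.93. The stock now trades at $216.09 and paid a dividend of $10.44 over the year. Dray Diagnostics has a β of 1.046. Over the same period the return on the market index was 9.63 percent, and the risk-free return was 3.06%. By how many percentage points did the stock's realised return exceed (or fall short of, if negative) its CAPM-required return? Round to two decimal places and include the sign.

-0.46%

Realised HPR = (P1 + D1 − P0) / P0 = (216.09 + 10.44 − 206.93) / 206.93 = 19.60 / 206.93 = 9.4718%
MRP = 9.63% − 3.06% = 6.57%
CAPM required = R_f + β·MRP = 3.06% + 1.046 × 6.57% = 9.93222%
α = realised − required = 9.4718% − 9.93222% = -0.46%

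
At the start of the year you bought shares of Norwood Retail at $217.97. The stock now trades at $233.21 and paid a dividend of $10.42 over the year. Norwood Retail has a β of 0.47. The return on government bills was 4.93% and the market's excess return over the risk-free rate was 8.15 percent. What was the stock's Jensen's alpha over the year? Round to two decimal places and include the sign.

+3.01%

Realised HPR = (P1 + D1 − P0) / P0 = (233.21 + 10.42 − 217.97) / 217.97 = 25.66 / 217.97 = 11.7723%
CAPM required = R_f + β·MRP = 4.93% + 0.47 × 8.15% = 8.7605%
α = realised − required = 11.7723% − 8.7605% = +3.01%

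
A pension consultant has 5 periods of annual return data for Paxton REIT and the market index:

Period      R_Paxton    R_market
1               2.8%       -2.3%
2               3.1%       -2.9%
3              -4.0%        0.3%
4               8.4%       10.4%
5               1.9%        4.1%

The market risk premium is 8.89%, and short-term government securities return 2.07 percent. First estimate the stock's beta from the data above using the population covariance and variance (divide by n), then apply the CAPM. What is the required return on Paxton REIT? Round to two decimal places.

Mean R_i = (2.8 + 3.1 − 4.0 + 8.4 + 1.9) / 5 = 2.4400%
Mean R_m = (-2.3 − 2.9 + 0.3 + 10.4 + 4.1) / 5 = 1.9200%
Σ(R_i − R̄_i)(R_m − R̄_m) = 55.0960  ⇒  Cov = 55.0960 / 5 = 11.0192
Σ(R_m − R̄_m)² = 120.3280  ⇒  Var(R_m) = 120.3280 / 5 = 24.0656
β = Cov / Var(R_m) = 11.0192 / 24.0656 = 0.4579
E(R) = R_f + β × MRP = 2.07% + 0.4579 × 8.89% = 6.14%

6.14%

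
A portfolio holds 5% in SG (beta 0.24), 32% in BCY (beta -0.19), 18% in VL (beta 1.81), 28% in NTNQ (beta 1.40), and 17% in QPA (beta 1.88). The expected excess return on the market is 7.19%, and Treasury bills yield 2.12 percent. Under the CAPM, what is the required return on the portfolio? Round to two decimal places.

9.23%

β_P = Σ w_i β_i = 0.05×0.24 + 0.32×-0.19 + 0.18×1.81 + 0.28×1.40 + 0.17×1.88 = 0.9886
E(R_P) = R_f + β_P × MRP = 2.12% + 0.9886 × 7.19% = 9.23%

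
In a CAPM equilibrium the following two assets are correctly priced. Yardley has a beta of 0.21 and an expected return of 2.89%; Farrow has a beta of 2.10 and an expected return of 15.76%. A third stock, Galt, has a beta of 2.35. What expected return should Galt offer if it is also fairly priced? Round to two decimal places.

MRP (SML slope) = (15.76% − 2.89%) / (2.10 − 0.21) = 12.87% / 1.89 = 6.8095%
R_f (intercept) = 2.89% − 0.21 × 6.8095% = 1.4600%
E(R_Galt) = R_f + β × MRP = 1.4600% + 2.35 × 6.8095% = 17.46%

17.46%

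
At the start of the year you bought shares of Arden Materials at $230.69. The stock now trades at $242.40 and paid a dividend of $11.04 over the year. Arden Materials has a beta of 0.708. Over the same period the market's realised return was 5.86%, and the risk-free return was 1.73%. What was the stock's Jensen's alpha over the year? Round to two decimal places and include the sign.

+5.21%

Realised HPR = (P1 + D1 − P0) / P0 = (242.40 + 11.04 − 230.69) / 230.69 = 22.75 / 230.69 = 9.8617%
MRP = 5.86% − 1.73% = 4.13%
CAPM required = R_f + β·MRP = 1.73% + 0.708 × 4.13% = 4.65404%
α = realised − required = 9.8617% − 4.65404% = +5.21%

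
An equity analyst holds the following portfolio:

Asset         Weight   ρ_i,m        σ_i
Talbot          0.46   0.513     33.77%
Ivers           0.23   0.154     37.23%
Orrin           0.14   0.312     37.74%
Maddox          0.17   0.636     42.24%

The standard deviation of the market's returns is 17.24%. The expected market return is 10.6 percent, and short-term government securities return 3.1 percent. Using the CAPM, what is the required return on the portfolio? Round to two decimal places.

β_Talbot = 0.513 × 33.77% / 17.24% = 1.0049
β_Ivers = 0.154 × 37.23% / 17.24% = 0.3326
β_Orrin = 0.312 × 37.74% / 17.24% = 0.6830
β_Maddox = 0.636 × 42.24% / 17.24% = 1.5583
β_P = Σ w_i β_i = 0.46×1.0049 + 0.23×0.3326 + 0.14×0.6830 + 0.17×1.5583 = 0.8993
MRP = 10.6% − 3.1% = 7.50%
E(R_P) = R_f + β_P × MRP = 3.1% + 0.8993 × 7.5% = 9.84%

9.84%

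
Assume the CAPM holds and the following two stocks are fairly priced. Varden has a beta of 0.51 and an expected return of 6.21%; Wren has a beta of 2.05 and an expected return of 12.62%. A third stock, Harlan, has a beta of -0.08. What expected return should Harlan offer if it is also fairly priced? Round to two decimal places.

3.75%

MRP (SML slope) = (12.62% − 6.21%) / (2.05 − 0.51) = 6.41% / 1.54 = 4.1623%
R_f (intercept) = 6.21% − 0.51 × 4.1623% = 4.0872%
E(R_Harlan) = R_f + β × MRP = 4.0872% + -0.08 × 4.1623% = 3.75%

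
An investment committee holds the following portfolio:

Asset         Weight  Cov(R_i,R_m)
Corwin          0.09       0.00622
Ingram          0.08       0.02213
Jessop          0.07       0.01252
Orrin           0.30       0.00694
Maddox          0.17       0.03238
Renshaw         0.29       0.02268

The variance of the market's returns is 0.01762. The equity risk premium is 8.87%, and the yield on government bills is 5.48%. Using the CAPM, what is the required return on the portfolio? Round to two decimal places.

β_Corwin = 0.00622 / 0.01762 = 0.3530
β_Ingram = 0.02213 / 0.01762 = 1.2560
β_Jessop = 0.01252 / 0.01762 = 0.7106
β_Orrin = 0.00694 / 0.01762 = 0.3939
β_Maddox = 0.03238 / 0.01762 = 1.8377
β_Renshaw = 0.02268 / 0.01762 = 1.2872
β_P = Σ w_i β_i = 0.09×0.3530 + 0.08×1.2560 + 0.07×0.7106 + 0.30×0.3939 + 0.17×1.8377 + 0.29×1.2872 = 0.9859
E(R_P) = R_f + β_P × MRP = 5.48% + 0.9859 × 8.87% = 14.22%

14.22%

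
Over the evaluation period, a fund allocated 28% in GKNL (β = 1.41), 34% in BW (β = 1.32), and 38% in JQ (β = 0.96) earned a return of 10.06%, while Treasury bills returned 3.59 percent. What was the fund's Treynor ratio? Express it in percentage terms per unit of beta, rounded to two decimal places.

β_P = 0.28×1.41 + 0.34×1.32 + 0.38×0.96 = 1.2084
Treynor = (R_P − R_f) / β_P = (10.06% − 3.59%) / 1.2084 = 6.47% / 1.2084 = 5.35%

5.35%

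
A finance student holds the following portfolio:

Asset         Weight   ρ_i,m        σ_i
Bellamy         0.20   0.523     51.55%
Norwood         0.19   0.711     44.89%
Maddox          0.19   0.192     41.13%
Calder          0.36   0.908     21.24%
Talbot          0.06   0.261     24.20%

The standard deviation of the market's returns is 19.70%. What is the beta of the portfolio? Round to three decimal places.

1.029

β_Bellamy = 0.523 × 51.55% / 19.70% = 1.3686
β_Norwood = 0.711 × 44.89% / 19.70% = 1.6201
β_Maddox = 0.192 × 41.13% / 19.70% = 0.4009
β_Calder = 0.908 × 21.24% / 19.70% = 0.9790
β_Talbot = 0.261 × 24.20% / 19.70% = 0.3206
β_P = Σ w_i β_i = 0.20×1.3686 + 0.19×1.6201 + 0.19×0.4009 + 0.36×0.9790 + 0.06×0.3206 = 1.0294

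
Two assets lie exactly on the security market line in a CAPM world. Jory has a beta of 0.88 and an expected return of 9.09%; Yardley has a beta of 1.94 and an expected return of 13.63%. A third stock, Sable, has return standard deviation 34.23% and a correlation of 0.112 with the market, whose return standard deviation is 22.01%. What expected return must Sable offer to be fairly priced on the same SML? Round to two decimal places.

MRP = (13.63% − 9.09%) / (1.94 − 0.88) = 4.2830%
R_f = 9.09% − 0.88 × 4.2830% = 5.3210%
β_Sable = ρ·σ_i/σ_m = 0.112 × 34.23 / 22.01 = 0.1742
E(R_Sable) = R_f + β × MRP = 5.3210% + 0.1742 × 4.2830% = 6.07%

6.07%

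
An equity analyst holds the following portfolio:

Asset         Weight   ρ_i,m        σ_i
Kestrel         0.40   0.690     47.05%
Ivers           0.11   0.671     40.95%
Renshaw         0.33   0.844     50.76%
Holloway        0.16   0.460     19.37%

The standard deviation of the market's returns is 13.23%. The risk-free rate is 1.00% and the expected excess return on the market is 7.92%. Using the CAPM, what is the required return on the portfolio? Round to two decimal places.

β_Kestrel = 0.690 × 47.05% / 13.23% = 2.4539
β_Ivers = 0.671 × 40.95% / 13.23% = 2.0769
β_Renshaw = 0.844 × 50.76% / 13.23% = 3.2382
β_Holloway = 0.460 × 19.37% / 13.23% = 0.6735
β_P = Σ w_i β_i = 0.40×2.4539 + 0.11×2.0769 + 0.33×3.2382 + 0.16×0.6735 = 2.3864
E(R_P) = R_f + β_P × MRP = 1.00% + 2.3864 × 7.92% = 19.90%

19.90%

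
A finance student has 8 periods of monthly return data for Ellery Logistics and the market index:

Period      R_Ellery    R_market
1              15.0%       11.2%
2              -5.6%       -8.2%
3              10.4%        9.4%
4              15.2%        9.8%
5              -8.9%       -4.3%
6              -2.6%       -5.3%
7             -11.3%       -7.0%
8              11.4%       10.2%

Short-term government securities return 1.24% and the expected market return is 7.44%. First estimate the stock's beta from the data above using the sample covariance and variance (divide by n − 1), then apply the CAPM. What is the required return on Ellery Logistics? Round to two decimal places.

8.76%

Mean R_i = (15.0 − 5.6 + 10.4 + 15.2 − 8.9 − 2.6 − 11.3 + 11.4) / 8 = 2.9500%
Mean R_m = (11.2 − 8.2 + 9.4 + 9.8 − 4.3 − 5.3 − 7.0 + 10.2) / 8 = 1.9750%
Σ(R_i − R̄_i)(R_m − R̄_m) = 661.4600  ⇒  Cov = 661.4600 / 7 = 94.4943
Σ(R_m − R̄_m)² = 545.4950  ⇒  Var(R_m) = 545.4950 / 7 = 77.9279
β = Cov / Var(R_m) = 94.4943 / 77.9279 = 1.2126
MRP = 7.44% − 1.24% = 6.20%
E(R) = R_f + β × MRP = 1.24% + 1.2126 × 6.20% = 8.76%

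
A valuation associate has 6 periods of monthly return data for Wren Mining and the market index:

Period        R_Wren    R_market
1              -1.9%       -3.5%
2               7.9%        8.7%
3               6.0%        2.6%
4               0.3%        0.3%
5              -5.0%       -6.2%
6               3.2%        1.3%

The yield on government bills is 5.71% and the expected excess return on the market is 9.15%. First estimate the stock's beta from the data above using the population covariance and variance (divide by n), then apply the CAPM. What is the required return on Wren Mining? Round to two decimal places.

Mean R_i = (-1.9 + 7.9 + 6.0 + 0.3 − 5.0 + 3.2) / 6 = 1.7500%
Mean R_m = (-3.5 + 8.7 + 2.6 + 0.3 − 6.2 + 1.3) / 6 = 0.5333%
Σ(R_i − R̄_i)(R_m − R̄_m) = 120.6300  ⇒  Cov = 120.6300 / 6 = 20.1050
Σ(R_m − R̄_m)² = 133.2133  ⇒  Var(R_m) = 133.2133 / 6 = 22.2022
β = Cov / Var(R_m) = 20.1050 / 22.2022 = 0.9055
E(R) = R_f + β × MRP = 5.71% + 0.9055 × 9.15% = 14.00%

14.00%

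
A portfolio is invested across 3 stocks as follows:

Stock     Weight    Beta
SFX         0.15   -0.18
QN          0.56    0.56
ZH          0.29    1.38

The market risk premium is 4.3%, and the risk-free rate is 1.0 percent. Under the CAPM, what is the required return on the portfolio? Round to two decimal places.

3.95%

β_P = Σ w_i β_i = 0.15×-0.18 + 0.56×0.56 + 0.29×1.38 = 0.6868
E(R_P) = R_f + β_P × MRP = 1.0% + 0.6868 × 4.3% = 3.95%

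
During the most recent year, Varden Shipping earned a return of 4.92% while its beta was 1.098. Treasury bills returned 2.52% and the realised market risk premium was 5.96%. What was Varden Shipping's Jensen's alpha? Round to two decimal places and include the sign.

CAPM benchmark = R_f + β(R_m − R_f) = 2.52% + 1.098 × 5.96% = 9.06408%
α = actual − benchmark = 4.92% − 9.06408% = -4.14%

-4.14%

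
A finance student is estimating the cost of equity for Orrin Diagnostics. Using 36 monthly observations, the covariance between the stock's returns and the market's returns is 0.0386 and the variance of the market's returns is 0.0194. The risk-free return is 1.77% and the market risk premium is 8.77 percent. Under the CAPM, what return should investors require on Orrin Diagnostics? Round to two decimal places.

β = Cov(R_i, R_m) / Var(R_m) = 0.0386 / 0.0194 = 1.9897
E(R) = R_f + β × MRP = 1.77% + 1.9897 × 8.77% = 19.22%

19.22%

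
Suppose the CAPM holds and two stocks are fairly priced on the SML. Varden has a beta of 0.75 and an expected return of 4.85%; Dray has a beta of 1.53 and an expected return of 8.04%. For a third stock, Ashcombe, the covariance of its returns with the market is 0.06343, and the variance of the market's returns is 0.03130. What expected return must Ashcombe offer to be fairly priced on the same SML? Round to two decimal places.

10.07%

MRP = (8.04% − 4.85%) / (1.53 − 0.75) = 4.0897%
R_f = 4.85% − 0.75 × 4.0897% = 1.7827%
β_Ashcombe = Cov / Var(R_m) = 0.06343 / 0.03130 = 2.0265
E(R_Ashcombe) = R_f + β × MRP = 1.7827% + 2.0265 × 4.0897% = 10.07%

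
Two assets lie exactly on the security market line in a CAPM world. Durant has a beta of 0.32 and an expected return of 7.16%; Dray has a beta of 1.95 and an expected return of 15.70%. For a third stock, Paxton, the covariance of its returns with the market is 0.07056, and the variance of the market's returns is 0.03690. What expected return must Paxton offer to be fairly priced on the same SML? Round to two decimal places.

MRP = (15.70% − 7.16%) / (1.95 − 0.32) = 5.2393%
R_f = 7.16% − 0.32 × 5.2393% = 5.4834%
β_Paxton = Cov / Var(R_m) = 0.07056 / 0.03690 = 1.9122
E(R_Paxton) = R_f + β × MRP = 5.4834% + 1.9122 × 5.2393% = 15.50%

15.50%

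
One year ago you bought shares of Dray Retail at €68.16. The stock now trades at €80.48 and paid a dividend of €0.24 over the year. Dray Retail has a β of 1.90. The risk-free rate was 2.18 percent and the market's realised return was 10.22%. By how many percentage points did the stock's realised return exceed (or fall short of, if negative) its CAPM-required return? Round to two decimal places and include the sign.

+0.97%

Realised HPR = (P1 + D1 − P0) / P0 = (80.48 + 0.24 − 68.16) / 68.16 = 12.56 / 68.16 = 18.4272%
MRP = 10.22% − 2.18% = 8.04%
CAPM required = R_f + β·MRP = 2.18% + 1.90 × 8.04% = 17.4560%
α = realised − required = 18.4272% − 17.4560% = +0.97%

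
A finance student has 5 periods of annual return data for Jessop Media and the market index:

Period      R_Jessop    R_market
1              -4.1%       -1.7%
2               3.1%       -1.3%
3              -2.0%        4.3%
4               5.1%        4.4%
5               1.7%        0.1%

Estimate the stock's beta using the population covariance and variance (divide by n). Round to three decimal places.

0.351

Mean R_i = (-4.1 + 3.1 − 2.0 + 5.1 + 1.7) / 5 = 0.7600%
Mean R_m = (-1.7 − 1.3 + 4.3 + 4.4 + 0.1) / 5 = 1.1600%
Σ(R_i − R̄_i)(R_m − R̄_m) = 12.5420  ⇒  Cov = 12.5420 / 5 = 2.5084
Σ(R_m − R̄_m)² = 35.7120  ⇒  Var(R_m) = 35.7120 / 5 = 7.1424
β = Cov / Var(R_m) = 2.5084 / 7.1424 = 0.3512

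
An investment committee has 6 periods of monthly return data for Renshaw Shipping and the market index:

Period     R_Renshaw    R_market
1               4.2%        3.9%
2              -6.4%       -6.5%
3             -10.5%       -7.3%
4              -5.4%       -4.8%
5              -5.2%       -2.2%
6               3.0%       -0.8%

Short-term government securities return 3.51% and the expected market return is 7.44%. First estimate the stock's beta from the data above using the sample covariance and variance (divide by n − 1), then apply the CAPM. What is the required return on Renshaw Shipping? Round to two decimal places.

Mean R_i = (4.2 − 6.4 − 10.5 − 5.4 − 5.2 + 3.0) / 6 = -3.3833%
Mean R_m = (3.9 − 6.5 − 7.3 − 4.8 − 2.2 − 0.8) / 6 = -2.9500%
Σ(R_i − R̄_i)(R_m − R̄_m) = 109.7050  ⇒  Cov = 109.7050 / 5 = 21.9410
Σ(R_m − R̄_m)² = 87.0550  ⇒  Var(R_m) = 87.0550 / 5 = 17.4110
β = Cov / Var(R_m) = 21.9410 / 17.4110 = 1.2602
MRP = 7.44% − 3.51% = 3.93%
E(R) = R_f + β × MRP = 3.51% + 1.2602 × 3.93% = 8.46%

8.46%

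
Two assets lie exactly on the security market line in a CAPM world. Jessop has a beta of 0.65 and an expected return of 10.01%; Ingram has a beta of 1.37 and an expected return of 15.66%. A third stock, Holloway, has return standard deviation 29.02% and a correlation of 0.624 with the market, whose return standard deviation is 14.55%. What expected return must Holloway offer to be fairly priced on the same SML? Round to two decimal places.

MRP = (15.66% − 10.01%) / (1.37 − 0.65) = 7.8472%
R_f = 10.01% − 0.65 × 7.8472% = 4.9093%
β_Holloway = ρ·σ_i/σ_m = 0.624 × 29.02 / 14.55 = 1.2446
E(R_Holloway) = R_f + β × MRP = 4.9093% + 1.2446 × 7.8472% = 14.68%

14.68%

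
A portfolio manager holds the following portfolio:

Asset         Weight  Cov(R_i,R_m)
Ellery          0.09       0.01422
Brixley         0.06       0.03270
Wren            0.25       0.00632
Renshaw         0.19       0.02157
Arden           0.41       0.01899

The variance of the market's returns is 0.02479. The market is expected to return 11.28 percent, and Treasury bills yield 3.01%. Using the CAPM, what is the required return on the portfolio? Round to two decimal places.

8.58%

β_Ellery = 0.01422 / 0.02479 = 0.5736
β_Brixley = 0.03270 / 0.02479 = 1.3191
β_Wren = 0.00632 / 0.02479 = 0.2549
β_Renshaw = 0.02157 / 0.02479 = 0.8701
β_Arden = 0.01899 / 0.02479 = 0.7660
β_P = Σ w_i β_i = 0.09×0.5736 + 0.06×1.3191 + 0.25×0.2549 + 0.19×0.8701 + 0.41×0.7660 = 0.6739
MRP = 11.28% − 3.01% = 8.27%
E(R_P) = R_f + β_P × MRP = 3.01% + 0.6739 × 8.27% = 8.58%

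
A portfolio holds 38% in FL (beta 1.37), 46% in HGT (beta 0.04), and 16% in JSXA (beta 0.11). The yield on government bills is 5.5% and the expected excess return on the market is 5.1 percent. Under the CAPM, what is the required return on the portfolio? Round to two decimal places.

β_P = Σ w_i β_i = 0.38×1.37 + 0.46×0.04 + 0.16×0.11 = 0.5566
E(R_P) = R_f + β_P × MRP = 5.5% + 0.5566 × 5.1% = 8.34%

8.34%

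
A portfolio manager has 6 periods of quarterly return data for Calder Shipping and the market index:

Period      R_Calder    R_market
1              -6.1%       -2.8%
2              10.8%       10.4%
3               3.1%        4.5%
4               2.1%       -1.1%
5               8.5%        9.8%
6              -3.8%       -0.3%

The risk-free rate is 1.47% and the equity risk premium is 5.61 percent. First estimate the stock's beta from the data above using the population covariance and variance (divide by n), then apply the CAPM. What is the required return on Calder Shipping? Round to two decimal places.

Mean R_i = (-6.1 + 10.8 + 3.1 + 2.1 + 8.5 − 3.8) / 6 = 2.4333%
Mean R_m = (-2.8 + 10.4 + 4.5 − 1.1 + 9.8 − 0.3) / 6 = 3.4167%
Σ(R_i − R̄_i)(R_m − R̄_m) = 175.5967  ⇒  Cov = 175.5967 / 6 = 29.2661
Σ(R_m − R̄_m)² = 163.5483  ⇒  Var(R_m) = 163.5483 / 6 = 27.2581
β = Cov / Var(R_m) = 29.2661 / 27.2581 = 1.0737
E(R) = R_f + β × MRP = 1.47% + 1.0737 × 5.61% = 7.49%

7.49%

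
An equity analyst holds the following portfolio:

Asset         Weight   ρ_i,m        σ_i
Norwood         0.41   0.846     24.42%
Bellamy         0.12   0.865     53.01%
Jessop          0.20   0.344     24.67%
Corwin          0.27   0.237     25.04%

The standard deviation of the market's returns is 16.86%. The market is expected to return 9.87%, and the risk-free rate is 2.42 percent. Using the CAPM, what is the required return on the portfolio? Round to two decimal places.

10.05%

β_Norwood = 0.846 × 24.42% / 16.86% = 1.2253
β_Bellamy = 0.865 × 53.01% / 16.86% = 2.7197
β_Jessop = 0.344 × 24.67% / 16.86% = 0.5033
β_Corwin = 0.237 × 25.04% / 16.86% = 0.3520
β_P = Σ w_i β_i = 0.41×1.2253 + 0.12×2.7197 + 0.20×0.5033 + 0.27×0.3520 = 1.0244
MRP = 9.87% − 2.42% = 7.45%
E(R_P) = R_f + β_P × MRP = 2.42% + 1.0244 × 7.45% = 10.05%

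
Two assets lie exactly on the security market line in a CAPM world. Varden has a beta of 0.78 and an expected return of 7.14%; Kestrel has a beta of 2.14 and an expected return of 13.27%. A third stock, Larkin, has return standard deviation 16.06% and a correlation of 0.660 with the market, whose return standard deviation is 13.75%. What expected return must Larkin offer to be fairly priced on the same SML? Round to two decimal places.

MRP = (13.27% − 7.14%) / (2.14 − 0.78) = 4.5074%
R_f = 7.14% − 0.78 × 4.5074% = 3.6242%
β_Larkin = ρ·σ_i/σ_m = 0.660 × 16.06 / 13.75 = 0.7709
E(R_Larkin) = R_f + β × MRP = 3.6242% + 0.7709 × 4.5074% = 7.10%

7.10%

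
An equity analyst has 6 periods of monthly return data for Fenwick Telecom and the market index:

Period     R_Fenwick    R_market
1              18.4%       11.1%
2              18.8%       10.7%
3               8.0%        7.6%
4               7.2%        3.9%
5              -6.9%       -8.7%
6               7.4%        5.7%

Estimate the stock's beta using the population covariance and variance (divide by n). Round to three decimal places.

Mean R_i = (18.4 + 18.8 + 8.0 + 7.2 − 6.9 + 7.4) / 6 = 8.8167%
Mean R_m = (11.1 + 10.7 + 7.6 + 3.9 − 8.7 + 5.7) / 6 = 5.0500%
Σ(R_i − R̄_i)(R_m − R̄_m) = 329.3450  ⇒  Cov = 329.3450 / 6 = 54.8908
Σ(R_m − R̄_m)² = 265.8350  ⇒  Var(R_m) = 265.8350 / 6 = 44.3058
β = Cov / Var(R_m) = 54.8908 / 44.3058 = 1.2389

1.239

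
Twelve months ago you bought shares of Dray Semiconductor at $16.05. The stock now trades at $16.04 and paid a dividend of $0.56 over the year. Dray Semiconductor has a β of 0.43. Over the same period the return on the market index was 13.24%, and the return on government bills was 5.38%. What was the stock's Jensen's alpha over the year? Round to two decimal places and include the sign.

Realised HPR = (P1 + D1 − P0) / P0 = (16.04 + 0.56 − 16.05) / 16.05 = 0.55 / 16.05 = 3.4268%
MRP = 13.24% − 5.38% = 7.86%
CAPM required = R_f + β·MRP = 5.38% + 0.43 × 7.86% = 8.7598%
α = realised − required = 3.4268% − 8.7598% = -5.33%

-5.33%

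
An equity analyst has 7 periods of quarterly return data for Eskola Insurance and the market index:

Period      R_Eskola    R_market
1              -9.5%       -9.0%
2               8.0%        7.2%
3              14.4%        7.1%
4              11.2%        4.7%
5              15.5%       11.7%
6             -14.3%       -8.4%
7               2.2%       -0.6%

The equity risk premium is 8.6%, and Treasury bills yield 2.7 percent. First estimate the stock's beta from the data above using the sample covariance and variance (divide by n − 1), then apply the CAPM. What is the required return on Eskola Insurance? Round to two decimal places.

14.79%

Mean R_i = (-9.5 + 8.0 + 14.4 + 11.2 + 15.5 − 14.3 + 2.2) / 7 = 3.9286%
Mean R_m = (-9.0 + 7.2 + 7.1 + 4.7 + 11.7 − 8.4 − 0.6) / 7 = 1.8143%
Σ(R_i − R̄_i)(R_m − R̄_m) = 548.2371  ⇒  Cov = 548.2371 / 6 = 91.3729
Σ(R_m − R̄_m)² = 390.1086  ⇒  Var(R_m) = 390.1086 / 6 = 65.0181
β = Cov / Var(R_m) = 91.3729 / 65.0181 = 1.4053
E(R) = R_f + β × MRP = 2.7% + 1.4053 × 8.6% = 14.79%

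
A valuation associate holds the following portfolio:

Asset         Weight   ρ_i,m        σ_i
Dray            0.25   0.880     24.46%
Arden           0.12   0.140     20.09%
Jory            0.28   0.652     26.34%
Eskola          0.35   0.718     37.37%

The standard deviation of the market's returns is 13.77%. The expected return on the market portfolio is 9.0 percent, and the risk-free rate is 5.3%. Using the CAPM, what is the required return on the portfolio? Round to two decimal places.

10.65%

β_Dray = 0.880 × 24.46% / 13.77% = 1.5632
β_Arden = 0.140 × 20.09% / 13.77% = 0.2043
β_Jory = 0.652 × 26.34% / 13.77% = 1.2472
β_Eskola = 0.718 × 37.37% / 13.77% = 1.9486
β_P = Σ w_i β_i = 0.25×1.5632 + 0.12×0.2043 + 0.28×1.2472 + 0.35×1.9486 = 1.4465
MRP = 9.0% − 5.3% = 3.70%
E(R_P) = R_f + β_P × MRP = 5.3% + 1.4465 × 3.7% = 10.65%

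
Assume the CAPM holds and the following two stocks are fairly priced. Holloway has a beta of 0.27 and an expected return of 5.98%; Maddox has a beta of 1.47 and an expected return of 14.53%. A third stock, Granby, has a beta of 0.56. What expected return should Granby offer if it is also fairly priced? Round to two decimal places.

MRP (SML slope) = (14.53% − 5.98%) / (1.47 − 0.27) = 8.55% / 1.20 = 7.1250%
R_f (intercept) = 5.98% − 0.27 × 7.1250% = 4.0563%
E(R_Granby) = R_f + β × MRP = 4.0563% + 0.56 × 7.1250% = 8.05%

8.05%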